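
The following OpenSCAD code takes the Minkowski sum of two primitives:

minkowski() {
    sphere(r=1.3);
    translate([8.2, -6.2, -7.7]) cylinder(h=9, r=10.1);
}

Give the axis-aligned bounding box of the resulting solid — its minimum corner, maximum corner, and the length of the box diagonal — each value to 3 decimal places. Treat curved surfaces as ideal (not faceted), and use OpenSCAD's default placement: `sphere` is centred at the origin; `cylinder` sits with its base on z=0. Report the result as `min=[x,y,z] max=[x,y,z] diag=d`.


A = translate([8.2, -6.2, -7.7]) cylinder(h=9, r=10.1) → bbox [-1.9,-16.3,-7.7] .. [18.3,3.9,1.3]
B = sphere(r=1.3) → bbox [-1.3,-1.3,-1.3] .. [1.3,1.3,1.3]
lo = A.lo+B.lo = [-1.9-1.3, -16.3-1.3, -7.7-1.3] = [-3.200,-17.600,-9.000]
hi = A.hi+B.hi = [18.3+1.3, 3.9+1.3, 1.3+1.3] = [19.600,5.200,2.600]
diag = √(22.8²+22.8²+11.6²) = √1174.24 = 34.267

min=[-3.200,-17.600,-9.000] max=[19.600,5.200,2.600] diag=34.267


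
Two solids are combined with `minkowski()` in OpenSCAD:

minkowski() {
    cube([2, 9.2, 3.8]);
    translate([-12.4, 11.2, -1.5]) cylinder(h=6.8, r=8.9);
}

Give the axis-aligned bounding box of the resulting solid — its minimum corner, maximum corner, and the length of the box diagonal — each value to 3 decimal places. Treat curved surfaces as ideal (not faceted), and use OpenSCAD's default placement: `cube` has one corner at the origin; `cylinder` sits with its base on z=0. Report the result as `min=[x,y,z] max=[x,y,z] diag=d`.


A = translate([-12.4, 11.2, -1.5]) cylinder(h=6.8, r=8.9) → bbox [-21.3,2.3,-1.5] .. [-3.5,20.1,5.3]
B = cube([2, 9.2, 3.8]) → bbox [0,0,0] .. [2,9.2,3.8]
lo = A.lo+B.lo = [-21.3+0, 2.3+0, -1.5+0] = [-21.300,2.300,-1.500]
hi = A.hi+B.hi = [-3.5+2, 20.1+9.2, 5.3+3.8] = [-1.500,29.300,9.100]
diag = √(19.8²+27²+10.6²) = √1233.4 = 35.120

min=[-21.300,2.300,-1.500] max=[-1.500,29.300,9.100] diag=35.120


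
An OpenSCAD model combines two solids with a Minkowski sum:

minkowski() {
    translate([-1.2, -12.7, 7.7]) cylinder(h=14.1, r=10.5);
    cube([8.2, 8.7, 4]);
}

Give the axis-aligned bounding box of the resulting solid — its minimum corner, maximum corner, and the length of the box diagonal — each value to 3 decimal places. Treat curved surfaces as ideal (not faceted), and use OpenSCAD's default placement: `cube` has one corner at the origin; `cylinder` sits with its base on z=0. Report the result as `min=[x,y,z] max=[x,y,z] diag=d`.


A = translate([-1.2, -12.7, 7.7]) cylinder(h=14.1, r=10.5) → bbox [-11.7,-23.2,7.7] .. [9.3,-2.2,21.8]
B = cube([8.2, 8.7, 4]) → bbox [0,0,0] .. [8.2,8.7,4]
lo = A.lo+B.lo = [-11.7+0, -23.2+0, 7.7+0] = [-11.700,-23.200,7.700]
hi = A.hi+B.hi = [9.3+8.2, -2.2+8.7, 21.8+4] = [17.500,6.500,25.800]
diag = √(29.2²+29.7²+18.1²) = √2062.34 = 45.413

min=[-11.700,-23.200,7.700] max=[17.500,6.500,25.800] diag=45.413


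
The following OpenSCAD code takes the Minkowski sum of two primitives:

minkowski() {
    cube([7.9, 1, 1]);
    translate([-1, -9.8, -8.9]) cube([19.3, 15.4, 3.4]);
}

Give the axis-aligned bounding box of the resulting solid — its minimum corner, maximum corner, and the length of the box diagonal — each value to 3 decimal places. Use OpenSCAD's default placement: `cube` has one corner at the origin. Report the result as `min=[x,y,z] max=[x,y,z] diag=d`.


min=[-1.000,-9.800,-8.900] max=[26.200,6.600,-4.500] diag=32.065

A = translate([-1, -9.8, -8.9]) cube([19.3, 15.4, 3.4]) → bbox [-1,-9.8,-8.9] .. [18.3,5.6,-5.5]
B = cube([7.9, 1, 1]) → bbox [0,0,0] .. [7.9,1,1]
lo = A.lo+B.lo = [-1+0, -9.8+0, -8.9+0] = [-1.000,-9.800,-8.900]
hi = A.hi+B.hi = [18.3+7.9, 5.6+1, -5.5+1] = [26.200,6.600,-4.500]
diag = √(27.2²+16.4²+4.4²) = √1028.16 = 32.065


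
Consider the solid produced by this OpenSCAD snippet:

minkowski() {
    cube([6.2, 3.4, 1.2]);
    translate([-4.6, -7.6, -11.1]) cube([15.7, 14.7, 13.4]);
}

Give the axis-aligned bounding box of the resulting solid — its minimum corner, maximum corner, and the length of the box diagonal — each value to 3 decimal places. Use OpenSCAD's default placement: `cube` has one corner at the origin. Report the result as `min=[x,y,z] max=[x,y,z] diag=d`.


A = translate([-4.6, -7.6, -11.1]) cube([15.7, 14.7, 13.4]) → bbox [-4.6,-7.6,-11.1] .. [11.1,7.1,2.3]
B = cube([6.2, 3.4, 1.2]) → bbox [0,0,0] .. [6.2,3.4,1.2]
lo = A.lo+B.lo = [-4.6+0, -7.6+0, -11.1+0] = [-4.600,-7.600,-11.100]
hi = A.hi+B.hi = [11.1+6.2, 7.1+3.4, 2.3+1.2] = [17.300,10.500,3.500]
diag = √(21.9²+18.1²+14.6²) = √1020.38 = 31.943

min=[-4.600,-7.600,-11.100] max=[17.300,10.500,3.500] diag=31.943


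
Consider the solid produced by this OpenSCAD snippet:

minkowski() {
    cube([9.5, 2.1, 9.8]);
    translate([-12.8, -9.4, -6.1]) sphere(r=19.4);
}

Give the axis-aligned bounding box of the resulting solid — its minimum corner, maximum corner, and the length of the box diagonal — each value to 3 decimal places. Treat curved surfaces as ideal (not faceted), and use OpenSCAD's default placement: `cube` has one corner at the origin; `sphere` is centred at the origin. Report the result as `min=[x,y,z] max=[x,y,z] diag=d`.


min=[-32.200,-28.800,-25.500] max=[16.100,12.100,23.100] diag=79.798

A = translate([-12.8, -9.4, -6.1]) sphere(r=19.4) → bbox [-32.2,-28.8,-25.5] .. [6.6,10,13.3]
B = cube([9.5, 2.1, 9.8]) → bbox [0,0,0] .. [9.5,2.1,9.8]
lo = A.lo+B.lo = [-32.2+0, -28.8+0, -25.5+0] = [-32.200,-28.800,-25.500]
hi = A.hi+B.hi = [6.6+9.5, 10+2.1, 13.3+9.8] = [16.100,12.100,23.100]
diag = √(48.3²+40.9²+48.6²) = √6367.66 = 79.798


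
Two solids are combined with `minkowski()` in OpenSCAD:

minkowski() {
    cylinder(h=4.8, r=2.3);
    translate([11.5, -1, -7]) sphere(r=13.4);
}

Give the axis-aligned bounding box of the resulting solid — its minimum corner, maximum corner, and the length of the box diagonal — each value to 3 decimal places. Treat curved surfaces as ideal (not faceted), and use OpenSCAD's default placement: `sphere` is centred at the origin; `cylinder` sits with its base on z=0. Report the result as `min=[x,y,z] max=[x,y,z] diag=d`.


min=[-4.200,-16.700,-20.400] max=[27.200,14.700,11.200] diag=54.502

A = translate([11.5, -1, -7]) sphere(r=13.4) → bbox [-1.9,-14.4,-20.4] .. [24.9,12.4,6.4]
B = cylinder(h=4.8, r=2.3) → bbox [-2.3,-2.3,0] .. [2.3,2.3,4.8]
lo = A.lo+B.lo = [-1.9-2.3, -14.4-2.3, -20.4+0] = [-4.200,-16.700,-20.400]
hi = A.hi+B.hi = [24.9+2.3, 12.4+2.3, 6.4+4.8] = [27.200,14.700,11.200]
diag = √(31.4²+31.4²+31.6²) = √2970.48 = 54.502


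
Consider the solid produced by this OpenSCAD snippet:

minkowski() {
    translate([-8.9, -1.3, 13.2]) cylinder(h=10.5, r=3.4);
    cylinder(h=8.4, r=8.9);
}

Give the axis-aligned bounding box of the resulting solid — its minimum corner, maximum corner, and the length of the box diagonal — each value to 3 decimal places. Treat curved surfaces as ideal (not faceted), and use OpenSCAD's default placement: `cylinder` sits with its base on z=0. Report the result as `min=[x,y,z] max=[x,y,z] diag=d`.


min=[-21.200,-13.600,13.200] max=[3.400,11.000,32.100] diag=39.592

A = translate([-8.9, -1.3, 13.2]) cylinder(h=10.5, r=3.4) → bbox [-12.3,-4.7,13.2] .. [-5.5,2.1,23.7]
B = cylinder(h=8.4, r=8.9) → bbox [-8.9,-8.9,0] .. [8.9,8.9,8.4]
lo = A.lo+B.lo = [-12.3-8.9, -4.7-8.9, 13.2+0] = [-21.200,-13.600,13.200]
hi = A.hi+B.hi = [-5.5+8.9, 2.1+8.9, 23.7+8.4] = [3.400,11.000,32.100]
diag = √(24.6²+24.6²+18.9²) = √1567.53 = 39.592


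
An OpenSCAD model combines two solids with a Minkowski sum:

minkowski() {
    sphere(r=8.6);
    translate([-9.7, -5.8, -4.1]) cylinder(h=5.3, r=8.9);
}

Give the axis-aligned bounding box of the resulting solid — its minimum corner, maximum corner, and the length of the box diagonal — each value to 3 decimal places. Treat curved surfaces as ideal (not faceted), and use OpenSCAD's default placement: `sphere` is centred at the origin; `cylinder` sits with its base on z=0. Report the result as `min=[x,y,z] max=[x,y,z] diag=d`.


min=[-27.200,-23.300,-12.700] max=[7.800,11.700,9.800] diag=54.371

A = translate([-9.7, -5.8, -4.1]) cylinder(h=5.3, r=8.9) → bbox [-18.6,-14.7,-4.1] .. [-0.8,3.1,1.2]
B = sphere(r=8.6) → bbox [-8.6,-8.6,-8.6] .. [8.6,8.6,8.6]
lo = A.lo+B.lo = [-18.6-8.6, -14.7-8.6, -4.1-8.6] = [-27.200,-23.300,-12.700]
hi = A.hi+B.hi = [-0.8+8.6, 3.1+8.6, 1.2+8.6] = [7.800,11.700,9.800]
diag = √(35²+35²+22.5²) = √2956.25 = 54.371


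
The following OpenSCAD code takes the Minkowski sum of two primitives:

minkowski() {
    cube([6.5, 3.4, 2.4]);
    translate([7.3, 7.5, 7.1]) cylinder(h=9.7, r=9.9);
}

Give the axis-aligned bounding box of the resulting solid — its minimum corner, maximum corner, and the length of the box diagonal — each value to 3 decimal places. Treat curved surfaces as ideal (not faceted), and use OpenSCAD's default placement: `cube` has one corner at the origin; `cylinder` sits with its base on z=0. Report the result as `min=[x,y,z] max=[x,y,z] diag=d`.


min=[-2.600,-2.400,7.100] max=[23.700,20.800,19.200] diag=37.099

A = translate([7.3, 7.5, 7.1]) cylinder(h=9.7, r=9.9) → bbox [-2.6,-2.4,7.1] .. [17.2,17.4,16.8]
B = cube([6.5, 3.4, 2.4]) → bbox [0,0,0] .. [6.5,3.4,2.4]
lo = A.lo+B.lo = [-2.6+0, -2.4+0, 7.1+0] = [-2.600,-2.400,7.100]
hi = A.hi+B.hi = [17.2+6.5, 17.4+3.4, 16.8+2.4] = [23.700,20.800,19.200]
diag = √(26.3²+23.2²+12.1²) = √1376.34 = 37.099


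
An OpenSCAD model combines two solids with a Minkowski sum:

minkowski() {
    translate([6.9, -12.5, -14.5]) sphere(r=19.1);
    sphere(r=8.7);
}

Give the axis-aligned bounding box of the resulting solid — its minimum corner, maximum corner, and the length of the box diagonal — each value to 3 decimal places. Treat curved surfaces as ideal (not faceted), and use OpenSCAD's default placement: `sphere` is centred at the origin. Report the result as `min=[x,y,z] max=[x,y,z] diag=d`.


min=[-20.900,-40.300,-42.300] max=[34.700,15.300,13.300] diag=96.302

A = translate([6.9, -12.5, -14.5]) sphere(r=19.1) → bbox [-12.2,-31.6,-33.6] .. [26,6.6,4.6]
B = sphere(r=8.7) → bbox [-8.7,-8.7,-8.7] .. [8.7,8.7,8.7]
lo = A.lo+B.lo = [-12.2-8.7, -31.6-8.7, -33.6-8.7] = [-20.900,-40.300,-42.300]
hi = A.hi+B.hi = [26+8.7, 6.6+8.7, 4.6+8.7] = [34.700,15.300,13.300]
diag = √(55.6²+55.6²+55.6²) = √9274.08 = 96.302


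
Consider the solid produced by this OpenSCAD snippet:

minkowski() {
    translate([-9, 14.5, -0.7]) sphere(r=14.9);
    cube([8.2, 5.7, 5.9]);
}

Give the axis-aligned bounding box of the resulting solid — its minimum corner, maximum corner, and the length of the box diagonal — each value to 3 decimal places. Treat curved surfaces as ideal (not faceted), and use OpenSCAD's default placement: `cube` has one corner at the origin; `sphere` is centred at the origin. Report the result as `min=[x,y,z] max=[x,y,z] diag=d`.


A = translate([-9, 14.5, -0.7]) sphere(r=14.9) → bbox [-23.9,-0.4,-15.6] .. [5.9,29.4,14.2]
B = cube([8.2, 5.7, 5.9]) → bbox [0,0,0] .. [8.2,5.7,5.9]
lo = A.lo+B.lo = [-23.9+0, -0.4+0, -15.6+0] = [-23.900,-0.400,-15.600]
hi = A.hi+B.hi = [5.9+8.2, 29.4+5.7, 14.2+5.9] = [14.100,35.100,20.100]
diag = √(38²+35.5²+35.7²) = √3978.74 = 63.077

min=[-23.900,-0.400,-15.600] max=[14.100,35.100,20.100] diag=63.077


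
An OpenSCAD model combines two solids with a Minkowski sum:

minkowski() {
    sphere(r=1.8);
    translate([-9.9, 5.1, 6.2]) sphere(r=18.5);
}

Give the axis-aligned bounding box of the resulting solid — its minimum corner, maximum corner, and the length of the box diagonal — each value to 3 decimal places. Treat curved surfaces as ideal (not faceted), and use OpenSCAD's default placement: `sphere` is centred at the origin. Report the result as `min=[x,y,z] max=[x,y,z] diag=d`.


min=[-30.200,-15.200,-14.100] max=[10.400,25.400,26.500] diag=70.321

A = translate([-9.9, 5.1, 6.2]) sphere(r=18.5) → bbox [-28.4,-13.4,-12.3] .. [8.6,23.6,24.7]
B = sphere(r=1.8) → bbox [-1.8,-1.8,-1.8] .. [1.8,1.8,1.8]
lo = A.lo+B.lo = [-28.4-1.8, -13.4-1.8, -12.3-1.8] = [-30.200,-15.200,-14.100]
hi = A.hi+B.hi = [8.6+1.8, 23.6+1.8, 24.7+1.8] = [10.400,25.400,26.500]
diag = √(40.6²+40.6²+40.6²) = √4945.08 = 70.321


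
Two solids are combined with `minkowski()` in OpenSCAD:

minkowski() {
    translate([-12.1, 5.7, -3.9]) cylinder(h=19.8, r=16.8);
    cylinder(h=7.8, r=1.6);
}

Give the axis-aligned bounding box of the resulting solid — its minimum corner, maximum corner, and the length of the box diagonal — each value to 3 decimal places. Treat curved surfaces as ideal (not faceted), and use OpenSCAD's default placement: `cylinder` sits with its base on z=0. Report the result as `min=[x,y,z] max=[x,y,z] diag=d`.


A = translate([-12.1, 5.7, -3.9]) cylinder(h=19.8, r=16.8) → bbox [-28.9,-11.1,-3.9] .. [4.7,22.5,15.9]
B = cylinder(h=7.8, r=1.6) → bbox [-1.6,-1.6,0] .. [1.6,1.6,7.8]
lo = A.lo+B.lo = [-28.9-1.6, -11.1-1.6, -3.9+0] = [-30.500,-12.700,-3.900]
hi = A.hi+B.hi = [4.7+1.6, 22.5+1.6, 15.9+7.8] = [6.300,24.100,23.700]
diag = √(36.8²+36.8²+27.6²) = √3470.24 = 58.909

min=[-30.500,-12.700,-3.900] max=[6.300,24.100,23.700] diag=58.909


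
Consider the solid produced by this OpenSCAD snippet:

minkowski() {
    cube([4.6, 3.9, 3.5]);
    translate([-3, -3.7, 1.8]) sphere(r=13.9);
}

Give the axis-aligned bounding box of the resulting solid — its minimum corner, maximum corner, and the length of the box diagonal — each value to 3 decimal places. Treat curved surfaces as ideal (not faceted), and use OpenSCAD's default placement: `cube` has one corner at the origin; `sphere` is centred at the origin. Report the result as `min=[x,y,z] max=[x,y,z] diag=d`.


min=[-16.900,-17.600,-12.100] max=[15.500,14.100,19.200] diag=55.085

A = translate([-3, -3.7, 1.8]) sphere(r=13.9) → bbox [-16.9,-17.6,-12.1] .. [10.9,10.2,15.7]
B = cube([4.6, 3.9, 3.5]) → bbox [0,0,0] .. [4.6,3.9,3.5]
lo = A.lo+B.lo = [-16.9+0, -17.6+0, -12.1+0] = [-16.900,-17.600,-12.100]
hi = A.hi+B.hi = [10.9+4.6, 10.2+3.9, 15.7+3.5] = [15.500,14.100,19.200]
diag = √(32.4²+31.7²+31.3²) = √3034.34 = 55.085


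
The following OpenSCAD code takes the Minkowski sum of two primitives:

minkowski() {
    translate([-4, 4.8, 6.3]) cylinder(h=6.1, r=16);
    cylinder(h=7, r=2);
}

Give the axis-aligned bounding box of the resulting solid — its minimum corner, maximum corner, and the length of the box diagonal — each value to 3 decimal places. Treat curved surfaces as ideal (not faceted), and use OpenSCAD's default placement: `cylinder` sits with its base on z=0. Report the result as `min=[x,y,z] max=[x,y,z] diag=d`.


A = translate([-4, 4.8, 6.3]) cylinder(h=6.1, r=16) → bbox [-20,-11.2,6.3] .. [12,20.8,12.4]
B = cylinder(h=7, r=2) → bbox [-2,-2,0] .. [2,2,7]
lo = A.lo+B.lo = [-20-2, -11.2-2, 6.3+0] = [-22.000,-13.200,6.300]
hi = A.hi+B.hi = [12+2, 20.8+2, 12.4+7] = [14.000,22.800,19.400]
diag = √(36²+36²+13.1²) = √2763.61 = 52.570

min=[-22.000,-13.200,6.300] max=[14.000,22.800,19.400] diag=52.570


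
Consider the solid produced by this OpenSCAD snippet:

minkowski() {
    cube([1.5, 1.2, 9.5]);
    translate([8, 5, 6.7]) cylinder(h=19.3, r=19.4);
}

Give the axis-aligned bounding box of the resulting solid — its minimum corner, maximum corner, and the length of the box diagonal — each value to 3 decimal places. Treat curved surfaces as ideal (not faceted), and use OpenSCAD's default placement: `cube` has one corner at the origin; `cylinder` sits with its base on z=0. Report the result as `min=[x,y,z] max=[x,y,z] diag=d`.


A = translate([8, 5, 6.7]) cylinder(h=19.3, r=19.4) → bbox [-11.4,-14.4,6.7] .. [27.4,24.4,26]
B = cube([1.5, 1.2, 9.5]) → bbox [0,0,0] .. [1.5,1.2,9.5]
lo = A.lo+B.lo = [-11.4+0, -14.4+0, 6.7+0] = [-11.400,-14.400,6.700]
hi = A.hi+B.hi = [27.4+1.5, 24.4+1.2, 26+9.5] = [28.900,25.600,35.500]
diag = √(40.3²+40²+28.8²) = √4053.53 = 63.667

min=[-11.400,-14.400,6.700] max=[28.900,25.600,35.500] diag=63.667


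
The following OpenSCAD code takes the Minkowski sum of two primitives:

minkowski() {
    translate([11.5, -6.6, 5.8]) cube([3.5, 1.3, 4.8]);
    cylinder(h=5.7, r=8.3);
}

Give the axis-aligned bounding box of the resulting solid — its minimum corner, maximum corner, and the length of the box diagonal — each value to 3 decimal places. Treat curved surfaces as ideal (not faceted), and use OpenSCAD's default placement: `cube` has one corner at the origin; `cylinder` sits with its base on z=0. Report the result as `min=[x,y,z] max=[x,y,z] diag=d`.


A = translate([11.5, -6.6, 5.8]) cube([3.5, 1.3, 4.8]) → bbox [11.5,-6.6,5.8] .. [15,-5.3,10.6]
B = cylinder(h=5.7, r=8.3) → bbox [-8.3,-8.3,0] .. [8.3,8.3,5.7]
lo = A.lo+B.lo = [11.5-8.3, -6.6-8.3, 5.8+0] = [3.200,-14.900,5.800]
hi = A.hi+B.hi = [15+8.3, -5.3+8.3, 10.6+5.7] = [23.300,3.000,16.300]
diag = √(20.1²+17.9²+10.5²) = √834.67 = 28.891

min=[3.200,-14.900,5.800] max=[23.300,3.000,16.300] diag=28.891


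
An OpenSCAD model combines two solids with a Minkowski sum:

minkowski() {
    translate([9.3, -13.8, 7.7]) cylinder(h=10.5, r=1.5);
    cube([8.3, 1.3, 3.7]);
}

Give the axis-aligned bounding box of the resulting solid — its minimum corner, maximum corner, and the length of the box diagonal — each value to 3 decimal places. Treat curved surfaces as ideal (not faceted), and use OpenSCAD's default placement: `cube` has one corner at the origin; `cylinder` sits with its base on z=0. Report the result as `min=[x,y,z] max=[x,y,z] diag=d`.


A = translate([9.3, -13.8, 7.7]) cylinder(h=10.5, r=1.5) → bbox [7.8,-15.3,7.7] .. [10.8,-12.3,18.2]
B = cube([8.3, 1.3, 3.7]) → bbox [0,0,0] .. [8.3,1.3,3.7]
lo = A.lo+B.lo = [7.8+0, -15.3+0, 7.7+0] = [7.800,-15.300,7.700]
hi = A.hi+B.hi = [10.8+8.3, -12.3+1.3, 18.2+3.7] = [19.100,-11.000,21.900]
diag = √(11.3²+4.3²+14.2²) = √347.82 = 18.650

min=[7.800,-15.300,7.700] max=[19.100,-11.000,21.900] diag=18.650


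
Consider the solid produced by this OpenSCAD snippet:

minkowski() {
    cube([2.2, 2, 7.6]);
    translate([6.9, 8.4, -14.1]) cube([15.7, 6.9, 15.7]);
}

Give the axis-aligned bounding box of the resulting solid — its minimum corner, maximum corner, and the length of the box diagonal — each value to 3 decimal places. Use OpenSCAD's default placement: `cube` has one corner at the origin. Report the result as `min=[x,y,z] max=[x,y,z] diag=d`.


A = translate([6.9, 8.4, -14.1]) cube([15.7, 6.9, 15.7]) → bbox [6.9,8.4,-14.1] .. [22.6,15.3,1.6]
B = cube([2.2, 2, 7.6]) → bbox [0,0,0] .. [2.2,2,7.6]
lo = A.lo+B.lo = [6.9+0, 8.4+0, -14.1+0] = [6.900,8.400,-14.100]
hi = A.hi+B.hi = [22.6+2.2, 15.3+2, 1.6+7.6] = [24.800,17.300,9.200]
diag = √(17.9²+8.9²+23.3²) = √942.51 = 30.700

min=[6.900,8.400,-14.100] max=[24.800,17.300,9.200] diag=30.700


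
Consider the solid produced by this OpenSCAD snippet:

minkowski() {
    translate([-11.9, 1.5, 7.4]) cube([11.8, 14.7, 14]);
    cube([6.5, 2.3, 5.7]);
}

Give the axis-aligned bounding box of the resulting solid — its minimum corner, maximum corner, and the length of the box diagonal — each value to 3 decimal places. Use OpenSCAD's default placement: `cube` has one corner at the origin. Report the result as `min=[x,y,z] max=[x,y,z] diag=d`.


min=[-11.900,1.500,7.400] max=[6.400,18.500,27.100] diag=31.812

A = translate([-11.9, 1.5, 7.4]) cube([11.8, 14.7, 14]) → bbox [-11.9,1.5,7.4] .. [-0.1,16.2,21.4]
B = cube([6.5, 2.3, 5.7]) → bbox [0,0,0] .. [6.5,2.3,5.7]
lo = A.lo+B.lo = [-11.9+0, 1.5+0, 7.4+0] = [-11.900,1.500,7.400]
hi = A.hi+B.hi = [-0.1+6.5, 16.2+2.3, 21.4+5.7] = [6.400,18.500,27.100]
diag = √(18.3²+17²+19.7²) = √1011.98 = 31.812


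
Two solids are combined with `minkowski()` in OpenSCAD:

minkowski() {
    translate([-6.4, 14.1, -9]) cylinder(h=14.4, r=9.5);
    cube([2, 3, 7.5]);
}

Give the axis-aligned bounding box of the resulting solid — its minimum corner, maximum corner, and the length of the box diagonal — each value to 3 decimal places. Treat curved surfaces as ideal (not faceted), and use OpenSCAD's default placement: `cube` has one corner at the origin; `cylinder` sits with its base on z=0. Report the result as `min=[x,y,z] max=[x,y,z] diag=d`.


A = translate([-6.4, 14.1, -9]) cylinder(h=14.4, r=9.5) → bbox [-15.9,4.6,-9] .. [3.1,23.6,5.4]
B = cube([2, 3, 7.5]) → bbox [0,0,0] .. [2,3,7.5]
lo = A.lo+B.lo = [-15.9+0, 4.6+0, -9+0] = [-15.900,4.600,-9.000]
hi = A.hi+B.hi = [3.1+2, 23.6+3, 5.4+7.5] = [5.100,26.600,12.900]
diag = √(21²+22²+21.9²) = √1404.61 = 37.478

min=[-15.900,4.600,-9.000] max=[5.100,26.600,12.900] diag=37.478


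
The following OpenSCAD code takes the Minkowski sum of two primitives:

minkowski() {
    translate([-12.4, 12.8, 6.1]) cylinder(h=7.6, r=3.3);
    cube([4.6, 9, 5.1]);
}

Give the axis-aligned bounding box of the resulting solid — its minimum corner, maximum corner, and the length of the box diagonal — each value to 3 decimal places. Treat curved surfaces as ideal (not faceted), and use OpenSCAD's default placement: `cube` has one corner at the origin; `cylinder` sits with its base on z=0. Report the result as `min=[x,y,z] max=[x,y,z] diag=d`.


A = translate([-12.4, 12.8, 6.1]) cylinder(h=7.6, r=3.3) → bbox [-15.7,9.5,6.1] .. [-9.1,16.1,13.7]
B = cube([4.6, 9, 5.1]) → bbox [0,0,0] .. [4.6,9,5.1]
lo = A.lo+B.lo = [-15.7+0, 9.5+0, 6.1+0] = [-15.700,9.500,6.100]
hi = A.hi+B.hi = [-9.1+4.6, 16.1+9, 13.7+5.1] = [-4.500,25.100,18.800]
diag = √(11.2²+15.6²+12.7²) = √530.09 = 23.024

min=[-15.700,9.500,6.100] max=[-4.500,25.100,18.800] diag=23.024


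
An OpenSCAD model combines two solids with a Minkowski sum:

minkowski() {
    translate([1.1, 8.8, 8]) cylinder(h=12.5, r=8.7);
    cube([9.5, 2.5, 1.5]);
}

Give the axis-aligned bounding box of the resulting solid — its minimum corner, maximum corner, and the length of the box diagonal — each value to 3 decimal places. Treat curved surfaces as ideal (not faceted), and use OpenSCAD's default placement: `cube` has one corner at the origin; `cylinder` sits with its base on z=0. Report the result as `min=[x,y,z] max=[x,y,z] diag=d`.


A = translate([1.1, 8.8, 8]) cylinder(h=12.5, r=8.7) → bbox [-7.6,0.1,8] .. [9.8,17.5,20.5]
B = cube([9.5, 2.5, 1.5]) → bbox [0,0,0] .. [9.5,2.5,1.5]
lo = A.lo+B.lo = [-7.6+0, 0.1+0, 8+0] = [-7.600,0.100,8.000]
hi = A.hi+B.hi = [9.8+9.5, 17.5+2.5, 20.5+1.5] = [19.300,20.000,22.000]
diag = √(26.9²+19.9²+14²) = √1315.62 = 36.271

min=[-7.600,0.100,8.000] max=[19.300,20.000,22.000] diag=36.271


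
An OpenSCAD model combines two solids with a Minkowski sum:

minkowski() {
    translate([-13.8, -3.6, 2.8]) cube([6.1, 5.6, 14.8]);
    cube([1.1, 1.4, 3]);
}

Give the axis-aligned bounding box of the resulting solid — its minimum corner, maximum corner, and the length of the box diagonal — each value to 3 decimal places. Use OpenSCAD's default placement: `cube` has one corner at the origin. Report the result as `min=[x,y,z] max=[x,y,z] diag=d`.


A = translate([-13.8, -3.6, 2.8]) cube([6.1, 5.6, 14.8]) → bbox [-13.8,-3.6,2.8] .. [-7.7,2,17.6]
B = cube([1.1, 1.4, 3]) → bbox [0,0,0] .. [1.1,1.4,3]
lo = A.lo+B.lo = [-13.8+0, -3.6+0, 2.8+0] = [-13.800,-3.600,2.800]
hi = A.hi+B.hi = [-7.7+1.1, 2+1.4, 17.6+3] = [-6.600,3.400,20.600]
diag = √(7.2²+7²+17.8²) = √417.68 = 20.437

min=[-13.800,-3.600,2.800] max=[-6.600,3.400,20.600] diag=20.437


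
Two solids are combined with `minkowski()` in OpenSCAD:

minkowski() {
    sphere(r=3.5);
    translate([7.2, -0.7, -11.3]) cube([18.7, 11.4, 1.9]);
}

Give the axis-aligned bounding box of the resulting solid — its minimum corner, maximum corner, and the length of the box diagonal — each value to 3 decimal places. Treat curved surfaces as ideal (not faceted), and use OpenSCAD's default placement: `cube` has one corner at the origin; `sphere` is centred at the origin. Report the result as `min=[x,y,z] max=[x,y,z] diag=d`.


min=[3.700,-4.200,-14.800] max=[29.400,14.200,-5.900] diag=32.837

A = translate([7.2, -0.7, -11.3]) cube([18.7, 11.4, 1.9]) → bbox [7.2,-0.7,-11.3] .. [25.9,10.7,-9.4]
B = sphere(r=3.5) → bbox [-3.5,-3.5,-3.5] .. [3.5,3.5,3.5]
lo = A.lo+B.lo = [7.2-3.5, -0.7-3.5, -11.3-3.5] = [3.700,-4.200,-14.800]
hi = A.hi+B.hi = [25.9+3.5, 10.7+3.5, -9.4+3.5] = [29.400,14.200,-5.900]
diag = √(25.7²+18.4²+8.9²) = √1078.26 = 32.837


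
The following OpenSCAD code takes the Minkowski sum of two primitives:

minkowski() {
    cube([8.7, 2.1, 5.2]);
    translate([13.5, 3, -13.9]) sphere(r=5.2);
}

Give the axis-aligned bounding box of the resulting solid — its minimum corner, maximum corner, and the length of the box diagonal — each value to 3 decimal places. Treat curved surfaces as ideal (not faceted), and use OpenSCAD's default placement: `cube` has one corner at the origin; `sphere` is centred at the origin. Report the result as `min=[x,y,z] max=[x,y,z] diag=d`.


A = translate([13.5, 3, -13.9]) sphere(r=5.2) → bbox [8.3,-2.2,-19.1] .. [18.7,8.2,-8.7]
B = cube([8.7, 2.1, 5.2]) → bbox [0,0,0] .. [8.7,2.1,5.2]
lo = A.lo+B.lo = [8.3+0, -2.2+0, -19.1+0] = [8.300,-2.200,-19.100]
hi = A.hi+B.hi = [18.7+8.7, 8.2+2.1, -8.7+5.2] = [27.400,10.300,-3.500]
diag = √(19.1²+12.5²+15.6²) = √764.42 = 27.648

min=[8.300,-2.200,-19.100] max=[27.400,10.300,-3.500] diag=27.648


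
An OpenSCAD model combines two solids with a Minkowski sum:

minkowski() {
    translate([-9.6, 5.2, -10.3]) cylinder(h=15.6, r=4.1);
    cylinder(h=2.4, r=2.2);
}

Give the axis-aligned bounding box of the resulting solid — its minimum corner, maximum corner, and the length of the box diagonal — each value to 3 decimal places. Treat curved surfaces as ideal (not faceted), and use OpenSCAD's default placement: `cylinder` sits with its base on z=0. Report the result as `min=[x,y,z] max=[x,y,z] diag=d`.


min=[-15.900,-1.100,-10.300] max=[-3.300,11.500,7.700] diag=25.328

A = translate([-9.6, 5.2, -10.3]) cylinder(h=15.6, r=4.1) → bbox [-13.7,1.1,-10.3] .. [-5.5,9.3,5.3]
B = cylinder(h=2.4, r=2.2) → bbox [-2.2,-2.2,0] .. [2.2,2.2,2.4]
lo = A.lo+B.lo = [-13.7-2.2, 1.1-2.2, -10.3+0] = [-15.900,-1.100,-10.300]
hi = A.hi+B.hi = [-5.5+2.2, 9.3+2.2, 5.3+2.4] = [-3.300,11.500,7.700]
diag = √(12.6²+12.6²+18²) = √641.52 = 25.328


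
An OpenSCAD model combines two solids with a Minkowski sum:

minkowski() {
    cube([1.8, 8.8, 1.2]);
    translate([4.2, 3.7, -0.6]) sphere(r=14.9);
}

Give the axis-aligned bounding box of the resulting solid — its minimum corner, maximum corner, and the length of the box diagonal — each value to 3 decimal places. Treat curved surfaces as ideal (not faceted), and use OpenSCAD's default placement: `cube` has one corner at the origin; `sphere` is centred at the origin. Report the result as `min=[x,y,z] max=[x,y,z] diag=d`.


min=[-10.700,-11.200,-15.500] max=[20.900,27.400,15.500] diag=58.733

A = translate([4.2, 3.7, -0.6]) sphere(r=14.9) → bbox [-10.7,-11.2,-15.5] .. [19.1,18.6,14.3]
B = cube([1.8, 8.8, 1.2]) → bbox [0,0,0] .. [1.8,8.8,1.2]
lo = A.lo+B.lo = [-10.7+0, -11.2+0, -15.5+0] = [-10.700,-11.200,-15.500]
hi = A.hi+B.hi = [19.1+1.8, 18.6+8.8, 14.3+1.2] = [20.900,27.400,15.500]
diag = √(31.6²+38.6²+31²) = √3449.52 = 58.733


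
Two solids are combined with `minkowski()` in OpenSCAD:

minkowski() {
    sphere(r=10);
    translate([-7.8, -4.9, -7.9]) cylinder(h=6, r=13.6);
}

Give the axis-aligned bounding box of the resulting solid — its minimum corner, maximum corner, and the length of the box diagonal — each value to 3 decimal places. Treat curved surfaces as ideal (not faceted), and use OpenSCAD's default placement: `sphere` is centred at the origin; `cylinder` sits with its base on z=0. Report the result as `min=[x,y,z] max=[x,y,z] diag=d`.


min=[-31.400,-28.500,-17.900] max=[15.800,18.700,8.100] diag=71.636

A = translate([-7.8, -4.9, -7.9]) cylinder(h=6, r=13.6) → bbox [-21.4,-18.5,-7.9] .. [5.8,8.7,-1.9]
B = sphere(r=10) → bbox [-10,-10,-10] .. [10,10,10]
lo = A.lo+B.lo = [-21.4-10, -18.5-10, -7.9-10] = [-31.400,-28.500,-17.900]
hi = A.hi+B.hi = [5.8+10, 8.7+10, -1.9+10] = [15.800,18.700,8.100]
diag = √(47.2²+47.2²+26²) = √5131.68 = 71.636


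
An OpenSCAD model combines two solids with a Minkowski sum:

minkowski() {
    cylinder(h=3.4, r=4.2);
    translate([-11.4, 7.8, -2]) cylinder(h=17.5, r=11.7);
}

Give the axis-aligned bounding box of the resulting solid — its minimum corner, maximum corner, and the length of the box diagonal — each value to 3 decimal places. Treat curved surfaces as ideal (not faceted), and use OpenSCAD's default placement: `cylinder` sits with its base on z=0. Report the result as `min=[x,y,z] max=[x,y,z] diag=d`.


A = translate([-11.4, 7.8, -2]) cylinder(h=17.5, r=11.7) → bbox [-23.1,-3.9,-2] .. [0.3,19.5,15.5]
B = cylinder(h=3.4, r=4.2) → bbox [-4.2,-4.2,0] .. [4.2,4.2,3.4]
lo = A.lo+B.lo = [-23.1-4.2, -3.9-4.2, -2+0] = [-27.300,-8.100,-2.000]
hi = A.hi+B.hi = [0.3+4.2, 19.5+4.2, 15.5+3.4] = [4.500,23.700,18.900]
diag = √(31.8²+31.8²+20.9²) = √2459.29 = 49.591

min=[-27.300,-8.100,-2.000] max=[4.500,23.700,18.900] diag=49.591


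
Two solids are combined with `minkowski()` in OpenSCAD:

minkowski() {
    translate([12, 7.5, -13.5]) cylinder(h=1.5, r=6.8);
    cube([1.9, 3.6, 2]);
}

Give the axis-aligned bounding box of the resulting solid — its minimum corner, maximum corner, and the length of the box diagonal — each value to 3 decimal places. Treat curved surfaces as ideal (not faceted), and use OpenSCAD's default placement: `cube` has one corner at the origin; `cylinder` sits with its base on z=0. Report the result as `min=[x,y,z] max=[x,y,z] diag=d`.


min=[5.200,0.700,-13.500] max=[20.700,17.900,-10.000] diag=23.417

A = translate([12, 7.5, -13.5]) cylinder(h=1.5, r=6.8) → bbox [5.2,0.7,-13.5] .. [18.8,14.3,-12]
B = cube([1.9, 3.6, 2]) → bbox [0,0,0] .. [1.9,3.6,2]
lo = A.lo+B.lo = [5.2+0, 0.7+0, -13.5+0] = [5.200,0.700,-13.500]
hi = A.hi+B.hi = [18.8+1.9, 14.3+3.6, -12+2] = [20.700,17.900,-10.000]
diag = √(15.5²+17.2²+3.5²) = √548.34 = 23.417


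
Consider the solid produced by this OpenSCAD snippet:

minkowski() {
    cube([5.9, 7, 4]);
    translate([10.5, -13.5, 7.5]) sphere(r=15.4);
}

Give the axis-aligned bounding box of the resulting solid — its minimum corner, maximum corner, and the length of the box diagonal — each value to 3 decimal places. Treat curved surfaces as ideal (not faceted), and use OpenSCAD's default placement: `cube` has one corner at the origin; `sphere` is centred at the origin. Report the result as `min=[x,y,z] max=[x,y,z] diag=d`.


A = translate([10.5, -13.5, 7.5]) sphere(r=15.4) → bbox [-4.9,-28.9,-7.9] .. [25.9,1.9,22.9]
B = cube([5.9, 7, 4]) → bbox [0,0,0] .. [5.9,7,4]
lo = A.lo+B.lo = [-4.9+0, -28.9+0, -7.9+0] = [-4.900,-28.900,-7.900]
hi = A.hi+B.hi = [25.9+5.9, 1.9+7, 22.9+4] = [31.800,8.900,26.900]
diag = √(36.7²+37.8²+34.8²) = √3986.77 = 63.141

min=[-4.900,-28.900,-7.900] max=[31.800,8.900,26.900] diag=63.141


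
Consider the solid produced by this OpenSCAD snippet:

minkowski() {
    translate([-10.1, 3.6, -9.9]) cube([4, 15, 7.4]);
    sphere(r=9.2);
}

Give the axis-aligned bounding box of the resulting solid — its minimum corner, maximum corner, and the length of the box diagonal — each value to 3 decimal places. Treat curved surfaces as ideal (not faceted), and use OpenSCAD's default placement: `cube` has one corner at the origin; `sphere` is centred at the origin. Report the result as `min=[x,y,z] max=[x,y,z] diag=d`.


min=[-19.300,-5.600,-19.100] max=[3.100,27.800,6.700] diag=47.780

A = translate([-10.1, 3.6, -9.9]) cube([4, 15, 7.4]) → bbox [-10.1,3.6,-9.9] .. [-6.1,18.6,-2.5]
B = sphere(r=9.2) → bbox [-9.2,-9.2,-9.2] .. [9.2,9.2,9.2]
lo = A.lo+B.lo = [-10.1-9.2, 3.6-9.2, -9.9-9.2] = [-19.300,-5.600,-19.100]
hi = A.hi+B.hi = [-6.1+9.2, 18.6+9.2, -2.5+9.2] = [3.100,27.800,6.700]
diag = √(22.4²+33.4²+25.8²) = √2282.96 = 47.780


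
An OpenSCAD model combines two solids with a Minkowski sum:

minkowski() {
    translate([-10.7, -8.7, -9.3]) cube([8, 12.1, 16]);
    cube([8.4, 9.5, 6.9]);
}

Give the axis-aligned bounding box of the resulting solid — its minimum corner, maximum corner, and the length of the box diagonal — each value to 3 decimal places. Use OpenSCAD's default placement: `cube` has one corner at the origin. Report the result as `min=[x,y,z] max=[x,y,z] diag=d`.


A = translate([-10.7, -8.7, -9.3]) cube([8, 12.1, 16]) → bbox [-10.7,-8.7,-9.3] .. [-2.7,3.4,6.7]
B = cube([8.4, 9.5, 6.9]) → bbox [0,0,0] .. [8.4,9.5,6.9]
lo = A.lo+B.lo = [-10.7+0, -8.7+0, -9.3+0] = [-10.700,-8.700,-9.300]
hi = A.hi+B.hi = [-2.7+8.4, 3.4+9.5, 6.7+6.9] = [5.700,12.900,13.600]
diag = √(16.4²+21.6²+22.9²) = √1259.93 = 35.495

min=[-10.700,-8.700,-9.300] max=[5.700,12.900,13.600] diag=35.495


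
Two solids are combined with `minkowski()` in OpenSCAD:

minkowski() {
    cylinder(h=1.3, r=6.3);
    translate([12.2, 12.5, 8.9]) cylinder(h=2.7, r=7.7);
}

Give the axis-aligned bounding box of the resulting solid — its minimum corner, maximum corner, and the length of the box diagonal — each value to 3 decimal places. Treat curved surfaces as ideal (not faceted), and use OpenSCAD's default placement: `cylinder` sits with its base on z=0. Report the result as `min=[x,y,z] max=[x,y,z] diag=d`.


A = translate([12.2, 12.5, 8.9]) cylinder(h=2.7, r=7.7) → bbox [4.5,4.8,8.9] .. [19.9,20.2,11.6]
B = cylinder(h=1.3, r=6.3) → bbox [-6.3,-6.3,0] .. [6.3,6.3,1.3]
lo = A.lo+B.lo = [4.5-6.3, 4.8-6.3, 8.9+0] = [-1.800,-1.500,8.900]
hi = A.hi+B.hi = [19.9+6.3, 20.2+6.3, 11.6+1.3] = [26.200,26.500,12.900]
diag = √(28²+28²+4²) = √1584 = 39.799

min=[-1.800,-1.500,8.900] max=[26.200,26.500,12.900] diag=39.799


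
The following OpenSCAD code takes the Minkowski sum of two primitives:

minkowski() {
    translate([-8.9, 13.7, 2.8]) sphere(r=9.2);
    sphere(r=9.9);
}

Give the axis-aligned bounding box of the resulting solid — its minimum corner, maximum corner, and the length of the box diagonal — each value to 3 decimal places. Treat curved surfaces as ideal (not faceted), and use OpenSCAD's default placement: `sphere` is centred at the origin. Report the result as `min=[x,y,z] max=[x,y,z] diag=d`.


min=[-28.000,-5.400,-16.300] max=[10.200,32.800,21.900] diag=66.164

A = translate([-8.9, 13.7, 2.8]) sphere(r=9.2) → bbox [-18.1,4.5,-6.4] .. [0.3,22.9,12]
B = sphere(r=9.9) → bbox [-9.9,-9.9,-9.9] .. [9.9,9.9,9.9]
lo = A.lo+B.lo = [-18.1-9.9, 4.5-9.9, -6.4-9.9] = [-28.000,-5.400,-16.300]
hi = A.hi+B.hi = [0.3+9.9, 22.9+9.9, 12+9.9] = [10.200,32.800,21.900]
diag = √(38.2²+38.2²+38.2²) = √4377.72 = 66.164


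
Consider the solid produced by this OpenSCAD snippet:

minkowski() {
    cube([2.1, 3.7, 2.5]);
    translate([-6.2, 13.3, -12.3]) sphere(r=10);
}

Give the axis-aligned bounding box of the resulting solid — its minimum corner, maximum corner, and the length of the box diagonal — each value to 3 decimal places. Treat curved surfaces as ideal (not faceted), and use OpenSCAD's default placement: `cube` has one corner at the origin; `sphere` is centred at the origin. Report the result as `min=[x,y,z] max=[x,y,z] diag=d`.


A = translate([-6.2, 13.3, -12.3]) sphere(r=10) → bbox [-16.2,3.3,-22.3] .. [3.8,23.3,-2.3]
B = cube([2.1, 3.7, 2.5]) → bbox [0,0,0] .. [2.1,3.7,2.5]
lo = A.lo+B.lo = [-16.2+0, 3.3+0, -22.3+0] = [-16.200,3.300,-22.300]
hi = A.hi+B.hi = [3.8+2.1, 23.3+3.7, -2.3+2.5] = [5.900,27.000,0.200]
diag = √(22.1²+23.7²+22.5²) = √1556.35 = 39.451

min=[-16.200,3.300,-22.300] max=[5.900,27.000,0.200] diag=39.451


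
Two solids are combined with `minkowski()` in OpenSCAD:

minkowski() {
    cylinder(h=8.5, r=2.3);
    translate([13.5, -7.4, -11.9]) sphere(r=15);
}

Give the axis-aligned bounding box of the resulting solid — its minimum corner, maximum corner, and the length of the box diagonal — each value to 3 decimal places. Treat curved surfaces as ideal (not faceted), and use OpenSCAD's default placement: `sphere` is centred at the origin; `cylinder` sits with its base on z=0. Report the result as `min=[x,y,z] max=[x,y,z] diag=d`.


min=[-3.800,-24.700,-26.900] max=[30.800,9.900,11.600] diag=62.262

A = translate([13.5, -7.4, -11.9]) sphere(r=15) → bbox [-1.5,-22.4,-26.9] .. [28.5,7.6,3.1]
B = cylinder(h=8.5, r=2.3) → bbox [-2.3,-2.3,0] .. [2.3,2.3,8.5]
lo = A.lo+B.lo = [-1.5-2.3, -22.4-2.3, -26.9+0] = [-3.800,-24.700,-26.900]
hi = A.hi+B.hi = [28.5+2.3, 7.6+2.3, 3.1+8.5] = [30.800,9.900,11.600]
diag = √(34.6²+34.6²+38.5²) = √3876.57 = 62.262


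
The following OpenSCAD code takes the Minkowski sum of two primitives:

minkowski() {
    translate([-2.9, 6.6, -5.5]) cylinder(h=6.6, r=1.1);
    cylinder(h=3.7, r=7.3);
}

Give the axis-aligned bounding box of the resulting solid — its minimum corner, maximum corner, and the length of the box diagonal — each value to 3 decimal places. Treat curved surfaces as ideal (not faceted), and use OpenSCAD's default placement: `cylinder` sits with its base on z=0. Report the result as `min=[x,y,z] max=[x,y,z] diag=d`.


A = translate([-2.9, 6.6, -5.5]) cylinder(h=6.6, r=1.1) → bbox [-4,5.5,-5.5] .. [-1.8,7.7,1.1]
B = cylinder(h=3.7, r=7.3) → bbox [-7.3,-7.3,0] .. [7.3,7.3,3.7]
lo = A.lo+B.lo = [-4-7.3, 5.5-7.3, -5.5+0] = [-11.300,-1.800,-5.500]
hi = A.hi+B.hi = [-1.8+7.3, 7.7+7.3, 1.1+3.7] = [5.500,15.000,4.800]
diag = √(16.8²+16.8²+10.3²) = √670.57 = 25.895

min=[-11.300,-1.800,-5.500] max=[5.500,15.000,4.800] diag=25.895


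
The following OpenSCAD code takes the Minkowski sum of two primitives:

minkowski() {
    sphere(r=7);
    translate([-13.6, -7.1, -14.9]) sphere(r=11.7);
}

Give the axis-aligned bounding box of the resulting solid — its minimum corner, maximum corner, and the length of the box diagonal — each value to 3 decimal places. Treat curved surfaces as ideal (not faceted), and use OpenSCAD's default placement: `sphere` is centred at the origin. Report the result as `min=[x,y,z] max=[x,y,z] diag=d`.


A = translate([-13.6, -7.1, -14.9]) sphere(r=11.7) → bbox [-25.3,-18.8,-26.6] .. [-1.9,4.6,-3.2]
B = sphere(r=7) → bbox [-7,-7,-7] .. [7,7,7]
lo = A.lo+B.lo = [-25.3-7, -18.8-7, -26.6-7] = [-32.300,-25.800,-33.600]
hi = A.hi+B.hi = [-1.9+7, 4.6+7, -3.2+7] = [5.100,11.600,3.800]
diag = √(37.4²+37.4²+37.4²) = √4196.28 = 64.779

min=[-32.300,-25.800,-33.600] max=[5.100,11.600,3.800] diag=64.779


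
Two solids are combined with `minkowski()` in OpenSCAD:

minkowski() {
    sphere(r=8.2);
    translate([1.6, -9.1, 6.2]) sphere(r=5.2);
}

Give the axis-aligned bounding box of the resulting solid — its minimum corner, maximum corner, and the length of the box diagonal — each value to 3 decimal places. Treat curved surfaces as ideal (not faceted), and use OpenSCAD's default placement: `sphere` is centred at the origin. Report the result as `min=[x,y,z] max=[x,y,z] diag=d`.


A = translate([1.6, -9.1, 6.2]) sphere(r=5.2) → bbox [-3.6,-14.3,1] .. [6.8,-3.9,11.4]
B = sphere(r=8.2) → bbox [-8.2,-8.2,-8.2] .. [8.2,8.2,8.2]
lo = A.lo+B.lo = [-3.6-8.2, -14.3-8.2, 1-8.2] = [-11.800,-22.500,-7.200]
hi = A.hi+B.hi = [6.8+8.2, -3.9+8.2, 11.4+8.2] = [15.000,4.300,19.600]
diag = √(26.8²+26.8²+26.8²) = √2154.72 = 46.419

min=[-11.800,-22.500,-7.200] max=[15.000,4.300,19.600] diag=46.419


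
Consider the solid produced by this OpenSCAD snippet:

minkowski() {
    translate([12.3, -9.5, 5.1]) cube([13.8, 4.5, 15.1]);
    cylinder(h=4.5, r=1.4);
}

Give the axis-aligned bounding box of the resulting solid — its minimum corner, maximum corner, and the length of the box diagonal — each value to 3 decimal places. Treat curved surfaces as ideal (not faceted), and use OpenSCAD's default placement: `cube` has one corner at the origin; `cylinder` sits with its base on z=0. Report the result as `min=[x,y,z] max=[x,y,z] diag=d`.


A = translate([12.3, -9.5, 5.1]) cube([13.8, 4.5, 15.1]) → bbox [12.3,-9.5,5.1] .. [26.1,-5,20.2]
B = cylinder(h=4.5, r=1.4) → bbox [-1.4,-1.4,0] .. [1.4,1.4,4.5]
lo = A.lo+B.lo = [12.3-1.4, -9.5-1.4, 5.1+0] = [10.900,-10.900,5.100]
hi = A.hi+B.hi = [26.1+1.4, -5+1.4, 20.2+4.5] = [27.500,-3.600,24.700]
diag = √(16.6²+7.3²+19.6²) = √713.01 = 26.702

min=[10.900,-10.900,5.100] max=[27.500,-3.600,24.700] diag=26.702
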